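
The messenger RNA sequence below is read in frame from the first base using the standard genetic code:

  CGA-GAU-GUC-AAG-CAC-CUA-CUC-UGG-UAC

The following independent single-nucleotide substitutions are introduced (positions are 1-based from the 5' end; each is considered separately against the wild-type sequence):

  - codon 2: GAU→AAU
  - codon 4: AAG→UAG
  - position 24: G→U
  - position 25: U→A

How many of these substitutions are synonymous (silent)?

Codon 2: GAU (Asp) → AAU (Asn) — missense.
Codon 4: AAG (Lys) → UAG (Stop) — nonsense.
Codon 8: UGG (Trp) → UGU (Cys) — missense.
Codon 9: UAC (Tyr) → AAC (Asn) — missense.
Synonymous: 0 of 4.

0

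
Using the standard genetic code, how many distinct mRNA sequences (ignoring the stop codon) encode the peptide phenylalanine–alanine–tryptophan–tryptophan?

8

Phe: 2 codons.
Ala: 4 codons.
Trp: 1 codon.
Trp: 1 codon.
2 × 4 × 1 × 1 = 8.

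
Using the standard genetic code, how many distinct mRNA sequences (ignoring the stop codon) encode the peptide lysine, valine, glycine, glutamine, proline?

Lys: 2 codons.
Val: 4 codons.
Gly: 4 codons.
Gln: 2 codons.
Pro: 4 codons.
2 × 4 × 4 × 2 × 4 = 256.

256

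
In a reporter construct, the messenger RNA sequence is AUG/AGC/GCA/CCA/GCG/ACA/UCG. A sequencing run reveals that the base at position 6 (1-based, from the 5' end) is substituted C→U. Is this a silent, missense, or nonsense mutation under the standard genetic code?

silent

Position 6 falls in codon 2: AGC → Ser.
After the substitution the codon is AGU → Ser.
Both encode Ser, so the change is synonymous.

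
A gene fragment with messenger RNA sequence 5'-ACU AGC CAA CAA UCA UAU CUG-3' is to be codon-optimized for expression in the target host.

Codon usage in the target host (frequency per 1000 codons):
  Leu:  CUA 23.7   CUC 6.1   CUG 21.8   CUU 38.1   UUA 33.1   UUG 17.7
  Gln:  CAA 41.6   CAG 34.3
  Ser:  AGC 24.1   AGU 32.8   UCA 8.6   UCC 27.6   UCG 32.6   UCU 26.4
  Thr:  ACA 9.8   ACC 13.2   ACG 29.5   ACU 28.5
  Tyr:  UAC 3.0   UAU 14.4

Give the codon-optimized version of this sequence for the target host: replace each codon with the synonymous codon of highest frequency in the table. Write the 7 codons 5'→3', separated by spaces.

ACG AGU CAA CAA AGU UAU CUU

Codon 1 (Thr): best is ACG at 29.5.
Codon 2 (Ser): best is AGU at 32.8.
Codon 3 (Gln): best is CAA at 41.6.
Codon 4 (Gln): best is CAA at 41.6.
Codon 5 (Ser): best is AGU at 32.8.
Codon 6 (Tyr): best is UAU at 14.4.
Codon 7 (Leu): best is CUU at 38.1.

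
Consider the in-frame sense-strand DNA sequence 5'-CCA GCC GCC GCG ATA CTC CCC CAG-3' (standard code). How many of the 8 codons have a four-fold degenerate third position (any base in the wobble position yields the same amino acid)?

Codon 1 CCA (Pro): third position 4-fold.
Codon 2 GCC (Ala): third position 4-fold.
Codon 3 GCC (Ala): third position 4-fold.
Codon 4 GCG (Ala): third position 4-fold.
Codon 5 ATA (Ile): third position 3-fold.
Codon 6 CTC (Leu): third position 4-fold.
Codon 7 CCC (Pro): third position 4-fold.
Codon 8 CAG (Gln): third position 2-fold.
Four-fold degenerate third positions: 6.

6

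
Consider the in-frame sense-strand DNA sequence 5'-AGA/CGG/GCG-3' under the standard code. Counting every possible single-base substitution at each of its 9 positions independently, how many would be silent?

Codon 1 (AGA, Arg): 2 synonymous substitutions.
Codon 2 (CGG, Arg): 4 synonymous substitutions.
Codon 3 (GCG, Ala): 3 synonymous substitutions.
Total: 2 + 4 + 3 = 9.

9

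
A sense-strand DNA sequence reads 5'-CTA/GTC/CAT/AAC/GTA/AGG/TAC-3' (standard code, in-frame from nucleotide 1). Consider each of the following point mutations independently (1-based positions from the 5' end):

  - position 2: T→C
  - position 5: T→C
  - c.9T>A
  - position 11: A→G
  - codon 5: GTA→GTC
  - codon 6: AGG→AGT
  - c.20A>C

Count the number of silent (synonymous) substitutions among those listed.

Codon 1: CTA (Leu) → CCA (Pro) — missense.
Codon 2: GTC (Val) → GCC (Ala) — missense.
Codon 3: CAT (His) → CAA (Gln) — missense.
Codon 4: AAC (Asn) → AGC (Ser) — missense.
Codon 5: GTA (Val) → GTC (Val) — synonymous.
Codon 6: AGG (Arg) → AGT (Ser) — missense.
Codon 7: TAC (Tyr) → TCC (Ser) — missense.
Synonymous: 1 of 7.

1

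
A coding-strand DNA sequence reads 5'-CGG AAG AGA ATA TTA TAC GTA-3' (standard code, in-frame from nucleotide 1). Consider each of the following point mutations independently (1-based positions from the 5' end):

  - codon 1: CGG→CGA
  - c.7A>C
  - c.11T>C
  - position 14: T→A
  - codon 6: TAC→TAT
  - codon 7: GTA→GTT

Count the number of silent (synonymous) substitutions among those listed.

4

Codon 1: CGG (Arg) → CGA (Arg) — synonymous.
Codon 3: AGA (Arg) → CGA (Arg) — synonymous.
Codon 4: ATA (Ile) → ACA (Thr) — missense.
Codon 5: TTA (Leu) → TAA (Stop) — nonsense.
Codon 6: TAC (Tyr) → TAT (Tyr) — synonymous.
Codon 7: GTA (Val) → GTT (Val) — synonymous.
Synonymous: 4 of 6.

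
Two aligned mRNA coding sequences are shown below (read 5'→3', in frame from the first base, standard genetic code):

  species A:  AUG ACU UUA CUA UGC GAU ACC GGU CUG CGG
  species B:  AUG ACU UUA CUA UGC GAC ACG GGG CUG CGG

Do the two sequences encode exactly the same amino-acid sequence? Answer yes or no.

Codon 1: AUG Met / AUG Met — identical.
Codon 2: ACU Thr / ACU Thr — identical.
Codon 3: UUA Leu / UUA Leu — identical.
Codon 4: CUA Leu / CUA Leu — identical.
Codon 5: UGC Cys / UGC Cys — identical.
Codon 6: GAU Asp / GAC Asp — synonymous.
Codon 7: ACC Thr / ACG Thr — synonymous.
Codon 8: GGU Gly / GGG Gly — synonymous.
Codon 9: CUG Leu / CUG Leu — identical.
Codon 10: CGG Arg / CGG Arg — identical.
Nonsynonymous differences: 0 → same protein.

yes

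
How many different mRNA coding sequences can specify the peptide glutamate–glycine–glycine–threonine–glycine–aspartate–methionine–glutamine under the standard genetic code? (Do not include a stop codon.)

Glu: 2 codons.
Gly: 4 codons.
Gly: 4 codons.
Thr: 4 codons.
Gly: 4 codons.
Asp: 2 codons.
Met: 1 codon.
Gln: 2 codons.
2 × 4 × 4 × 4 × 4 × 2 × 1 × 2 = 2048.

2048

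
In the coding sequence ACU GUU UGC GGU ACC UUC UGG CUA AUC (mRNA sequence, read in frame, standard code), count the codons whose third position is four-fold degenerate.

5

Codon 1 ACU (Thr): third position 4-fold.
Codon 2 GUU (Val): third position 4-fold.
Codon 3 UGC (Cys): third position 2-fold.
Codon 4 GGU (Gly): third position 4-fold.
Codon 5 ACC (Thr): third position 4-fold.
Codon 6 UUC (Phe): third position 2-fold.
Codon 7 UGG (Trp): third position 1-fold.
Codon 8 CUA (Leu): third position 4-fold.
Codon 9 AUC (Ile): third position 3-fold.
Four-fold degenerate third positions: 5.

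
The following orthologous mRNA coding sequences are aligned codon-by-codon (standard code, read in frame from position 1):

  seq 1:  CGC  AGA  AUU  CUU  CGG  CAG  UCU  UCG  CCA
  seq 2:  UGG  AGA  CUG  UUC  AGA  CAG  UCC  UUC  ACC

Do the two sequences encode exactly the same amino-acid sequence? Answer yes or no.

no

Codon 1: CGC Arg / UGG Trp — nonsynonymous.
Codon 2: AGA Arg / AGA Arg — identical.
Codon 3: AUU Ile / CUG Leu — nonsynonymous.
Codon 4: CUU Leu / UUC Phe — nonsynonymous.
Codon 5: CGG Arg / AGA Arg — synonymous.
Codon 6: CAG Gln / CAG Gln — identical.
Codon 7: UCU Ser / UCC Ser — synonymous.
Codon 8: UCG Ser / UUC Phe — nonsynonymous.
Codon 9: CCA Pro / ACC Thr — nonsynonymous.
Nonsynonymous differences: 5 → different protein.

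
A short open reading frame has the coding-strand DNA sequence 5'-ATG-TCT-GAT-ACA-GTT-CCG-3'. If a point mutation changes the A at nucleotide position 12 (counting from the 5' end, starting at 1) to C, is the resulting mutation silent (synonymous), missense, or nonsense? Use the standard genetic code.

silent

Position 12 falls in codon 4: ACA → Thr.
After the substitution the codon is ACC → Thr.
Both encode Thr, so the change is synonymous.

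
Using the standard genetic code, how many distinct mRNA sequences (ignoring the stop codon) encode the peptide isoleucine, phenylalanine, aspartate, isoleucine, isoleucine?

108

Ile: 3 codons.
Phe: 2 codons.
Asp: 2 codons.
Ile: 3 codons.
Ile: 3 codons.
3 × 2 × 2 × 3 × 3 = 108.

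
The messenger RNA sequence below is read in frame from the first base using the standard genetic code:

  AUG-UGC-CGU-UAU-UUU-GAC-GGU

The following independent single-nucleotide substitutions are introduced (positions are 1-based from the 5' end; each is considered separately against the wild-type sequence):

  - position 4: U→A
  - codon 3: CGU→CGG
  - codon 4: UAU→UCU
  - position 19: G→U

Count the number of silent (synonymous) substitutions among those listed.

Codon 2: UGC (Cys) → AGC (Ser) — missense.
Codon 3: CGU (Arg) → CGG (Arg) — synonymous.
Codon 4: UAU (Tyr) → UCU (Ser) — missense.
Codon 7: GGU (Gly) → UGU (Cys) — missense.
Synonymous: 1 of 4.

1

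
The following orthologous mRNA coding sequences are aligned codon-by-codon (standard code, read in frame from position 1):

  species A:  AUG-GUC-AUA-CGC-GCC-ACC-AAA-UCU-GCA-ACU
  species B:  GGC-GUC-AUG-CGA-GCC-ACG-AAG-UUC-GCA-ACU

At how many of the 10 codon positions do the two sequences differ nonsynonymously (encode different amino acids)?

3

Codon 1: AUG Met / GGC Gly — nonsynonymous.
Codon 2: GUC Val / GUC Val — identical.
Codon 3: AUA Ile / AUG Met — nonsynonymous.
Codon 4: CGC Arg / CGA Arg — synonymous.
Codon 5: GCC Ala / GCC Ala — identical.
Codon 6: ACC Thr / ACG Thr — synonymous.
Codon 7: AAA Lys / AAG Lys — synonymous.
Codon 8: UCU Ser / UUC Phe — nonsynonymous.
Codon 9: GCA Ala / GCA Ala — identical.
Codon 10: ACU Thr / ACU Thr — identical.
Nonsynonymous differences: 3.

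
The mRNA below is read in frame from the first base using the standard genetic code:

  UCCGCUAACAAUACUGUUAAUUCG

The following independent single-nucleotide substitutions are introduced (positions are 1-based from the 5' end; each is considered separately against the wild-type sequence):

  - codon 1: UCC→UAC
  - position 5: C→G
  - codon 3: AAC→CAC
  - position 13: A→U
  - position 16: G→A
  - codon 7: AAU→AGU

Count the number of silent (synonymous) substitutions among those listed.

Codon 1: UCC (Ser) → UAC (Tyr) — missense.
Codon 2: GCU (Ala) → GGU (Gly) — missense.
Codon 3: AAC (Asn) → CAC (His) — missense.
Codon 5: ACU (Thr) → UCU (Ser) — missense.
Codon 6: GUU (Val) → AUU (Ile) — missense.
Codon 7: AAU (Asn) → AGU (Ser) — missense.
Synonymous: 0 of 6.

0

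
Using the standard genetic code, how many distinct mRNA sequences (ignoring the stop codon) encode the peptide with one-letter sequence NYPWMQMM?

32

Asn: 2 codons.
Tyr: 2 codons.
Pro: 4 codons.
Trp: 1 codon.
Met: 1 codon.
Gln: 2 codons.
Met: 1 codon.
Met: 1 codon.
2 × 2 × 4 × 1 × 1 × 2 × 1 × 1 = 32.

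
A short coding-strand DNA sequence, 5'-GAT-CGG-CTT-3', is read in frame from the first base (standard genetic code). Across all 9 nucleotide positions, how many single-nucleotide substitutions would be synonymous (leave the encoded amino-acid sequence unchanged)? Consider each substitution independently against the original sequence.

Codon 1 (GAT, Asp): 1 synonymous substitution.
Codon 2 (CGG, Arg): 4 synonymous substitutions.
Codon 3 (CTT, Leu): 3 synonymous substitutions.
Total: 1 + 4 + 3 = 8.

8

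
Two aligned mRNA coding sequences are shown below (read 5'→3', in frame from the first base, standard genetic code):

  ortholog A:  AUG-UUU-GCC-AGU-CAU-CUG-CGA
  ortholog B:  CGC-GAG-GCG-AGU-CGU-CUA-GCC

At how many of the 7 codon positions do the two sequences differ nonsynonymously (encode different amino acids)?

4

Codon 1: AUG Met / CGC Arg — nonsynonymous.
Codon 2: UUU Phe / GAG Glu — nonsynonymous.
Codon 3: GCC Ala / GCG Ala — synonymous.
Codon 4: AGU Ser / AGU Ser — identical.
Codon 5: CAU His / CGU Arg — nonsynonymous.
Codon 6: CUG Leu / CUA Leu — synonymous.
Codon 7: CGA Arg / GCC Ala — nonsynonymous.
Nonsynonymous differences: 4.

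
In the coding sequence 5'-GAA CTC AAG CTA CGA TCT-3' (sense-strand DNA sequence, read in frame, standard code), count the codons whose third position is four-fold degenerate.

4

Codon 1 GAA (Glu): third position 2-fold.
Codon 2 CTC (Leu): third position 4-fold.
Codon 3 AAG (Lys): third position 2-fold.
Codon 4 CTA (Leu): third position 4-fold.
Codon 5 CGA (Arg): third position 4-fold.
Codon 6 TCT (Ser): third position 4-fold.
Four-fold degenerate third positions: 4.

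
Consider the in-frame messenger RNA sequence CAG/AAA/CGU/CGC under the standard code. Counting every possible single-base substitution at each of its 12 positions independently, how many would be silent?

8

Codon 1 (CAG, Gln): 1 synonymous substitution.
Codon 2 (AAA, Lys): 1 synonymous substitution.
Codon 3 (CGU, Arg): 3 synonymous substitutions.
Codon 4 (CGC, Arg): 3 synonymous substitutions.
Total: 1 + 1 + 3 + 3 = 8.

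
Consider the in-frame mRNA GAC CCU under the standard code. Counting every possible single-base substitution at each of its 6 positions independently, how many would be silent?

Codon 1 (GAC, Asp): 1 synonymous substitution.
Codon 2 (CCU, Pro): 3 synonymous substitutions.
Total: 1 + 3 = 4.

4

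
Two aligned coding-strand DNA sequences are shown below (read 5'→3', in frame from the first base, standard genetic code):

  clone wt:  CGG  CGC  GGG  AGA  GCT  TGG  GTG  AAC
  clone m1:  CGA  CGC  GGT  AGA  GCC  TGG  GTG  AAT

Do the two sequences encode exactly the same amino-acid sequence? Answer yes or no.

yes

Codon 1: CGG Arg / CGA Arg — synonymous.
Codon 2: CGC Arg / CGC Arg — identical.
Codon 3: GGG Gly / GGT Gly — synonymous.
Codon 4: AGA Arg / AGA Arg — identical.
Codon 5: GCT Ala / GCC Ala — synonymous.
Codon 6: TGG Trp / TGG Trp — identical.
Codon 7: GTG Val / GTG Val — identical.
Codon 8: AAC Asn / AAT Asn — synonymous.
Nonsynonymous differences: 0 → same protein.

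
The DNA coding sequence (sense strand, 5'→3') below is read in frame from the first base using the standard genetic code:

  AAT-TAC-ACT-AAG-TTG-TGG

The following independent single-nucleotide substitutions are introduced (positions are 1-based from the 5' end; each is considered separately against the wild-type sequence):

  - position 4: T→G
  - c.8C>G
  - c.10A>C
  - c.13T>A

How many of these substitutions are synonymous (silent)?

Codon 2: TAC (Tyr) → GAC (Asp) — missense.
Codon 3: ACT (Thr) → AGT (Ser) — missense.
Codon 4: AAG (Lys) → CAG (Gln) — missense.
Codon 5: TTG (Leu) → ATG (Met) — missense.
Synonymous: 0 of 4.

0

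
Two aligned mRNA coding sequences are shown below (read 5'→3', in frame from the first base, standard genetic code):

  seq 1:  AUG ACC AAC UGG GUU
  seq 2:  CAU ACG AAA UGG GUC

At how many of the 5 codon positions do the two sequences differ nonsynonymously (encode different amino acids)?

Codon 1: AUG Met / CAU His — nonsynonymous.
Codon 2: ACC Thr / ACG Thr — synonymous.
Codon 3: AAC Asn / AAA Lys — nonsynonymous.
Codon 4: UGG Trp / UGG Trp — identical.
Codon 5: GUU Val / GUC Val — synonymous.
Nonsynonymous differences: 2.

2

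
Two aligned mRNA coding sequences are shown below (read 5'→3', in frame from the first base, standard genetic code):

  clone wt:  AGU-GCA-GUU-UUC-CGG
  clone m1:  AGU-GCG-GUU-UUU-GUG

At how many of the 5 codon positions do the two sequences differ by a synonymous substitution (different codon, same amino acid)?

Codon 1: AGU Ser / AGU Ser — identical.
Codon 2: GCA Ala / GCG Ala — synonymous.
Codon 3: GUU Val / GUU Val — identical.
Codon 4: UUC Phe / UUU Phe — synonymous.
Codon 5: CGG Arg / GUG Val — nonsynonymous.
Synonymous differences: 2.

2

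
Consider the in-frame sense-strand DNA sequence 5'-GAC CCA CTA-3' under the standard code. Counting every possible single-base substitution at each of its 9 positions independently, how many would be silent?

Codon 1 (GAC, Asp): 1 synonymous substitution.
Codon 2 (CCA, Pro): 3 synonymous substitutions.
Codon 3 (CTA, Leu): 4 synonymous substitutions.
Total: 1 + 3 + 4 = 8.

8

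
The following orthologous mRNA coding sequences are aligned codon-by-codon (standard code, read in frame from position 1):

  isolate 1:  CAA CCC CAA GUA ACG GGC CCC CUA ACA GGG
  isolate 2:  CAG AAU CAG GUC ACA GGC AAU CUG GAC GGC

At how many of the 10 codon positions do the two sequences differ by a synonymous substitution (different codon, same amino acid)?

6

Codon 1: CAA Gln / CAG Gln — synonymous.
Codon 2: CCC Pro / AAU Asn — nonsynonymous.
Codon 3: CAA Gln / CAG Gln — synonymous.
Codon 4: GUA Val / GUC Val — synonymous.
Codon 5: ACG Thr / ACA Thr — synonymous.
Codon 6: GGC Gly / GGC Gly — identical.
Codon 7: CCC Pro / AAU Asn — nonsynonymous.
Codon 8: CUA Leu / CUG Leu — synonymous.
Codon 9: ACA Thr / GAC Asp — nonsynonymous.
Codon 10: GGG Gly / GGC Gly — synonymous.
Synonymous differences: 6.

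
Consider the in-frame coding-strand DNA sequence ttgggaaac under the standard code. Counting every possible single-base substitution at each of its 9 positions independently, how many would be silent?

Codon 1 (TTG, Leu): 2 synonymous substitutions.
Codon 2 (GGA, Gly): 3 synonymous substitutions.
Codon 3 (AAC, Asn): 1 synonymous substitution.
Total: 2 + 3 + 1 = 6.

6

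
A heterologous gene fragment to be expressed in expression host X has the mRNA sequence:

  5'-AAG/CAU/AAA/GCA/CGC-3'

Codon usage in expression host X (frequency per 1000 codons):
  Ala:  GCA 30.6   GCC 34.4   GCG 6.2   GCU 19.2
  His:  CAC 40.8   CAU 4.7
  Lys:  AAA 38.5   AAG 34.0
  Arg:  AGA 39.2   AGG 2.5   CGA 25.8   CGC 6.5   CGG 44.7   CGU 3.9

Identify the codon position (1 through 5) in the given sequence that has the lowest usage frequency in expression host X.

2

Codon 1 AAG (Lys): 34.0 per 1000.
Codon 2 CAU (His): 4.7 per 1000.
Codon 3 AAA (Lys): 38.5 per 1000.
Codon 4 GCA (Ala): 30.6 per 1000.
Codon 5 CGC (Arg): 6.5 per 1000.
Lowest frequency is 4.7 at codon 2.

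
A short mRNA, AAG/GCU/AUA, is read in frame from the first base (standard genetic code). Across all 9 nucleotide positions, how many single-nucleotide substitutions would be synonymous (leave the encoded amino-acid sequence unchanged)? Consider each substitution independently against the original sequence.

Codon 1 (AAG, Lys): 1 synonymous substitution.
Codon 2 (GCU, Ala): 3 synonymous substitutions.
Codon 3 (AUA, Ile): 2 synonymous substitutions.
Total: 1 + 3 + 2 = 6.

6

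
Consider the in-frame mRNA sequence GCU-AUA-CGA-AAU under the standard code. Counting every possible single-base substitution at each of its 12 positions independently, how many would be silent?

10

Codon 1 (GCU, Ala): 3 synonymous substitutions.
Codon 2 (AUA, Ile): 2 synonymous substitutions.
Codon 3 (CGA, Arg): 4 synonymous substitutions.
Codon 4 (AAU, Asn): 1 synonymous substitution.
Total: 3 + 2 + 4 + 1 = 10.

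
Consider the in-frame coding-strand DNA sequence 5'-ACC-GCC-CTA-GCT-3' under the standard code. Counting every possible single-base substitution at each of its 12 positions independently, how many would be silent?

13

Codon 1 (ACC, Thr): 3 synonymous substitutions.
Codon 2 (GCC, Ala): 3 synonymous substitutions.
Codon 3 (CTA, Leu): 4 synonymous substitutions.
Codon 4 (GCT, Ala): 3 synonymous substitutions.
Total: 3 + 3 + 4 + 3 = 13.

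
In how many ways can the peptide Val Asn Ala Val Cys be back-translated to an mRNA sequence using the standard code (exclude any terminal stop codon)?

256

Val: 4 codons.
Asn: 2 codons.
Ala: 4 codons.
Val: 4 codons.
Cys: 2 codons.
4 × 2 × 4 × 4 × 2 = 256.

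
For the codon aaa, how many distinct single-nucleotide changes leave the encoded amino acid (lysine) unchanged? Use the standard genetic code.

Position 1: none → 0 synonymous.
Position 2: none → 0 synonymous.
Position 3: AAG → 1 synonymous.
Total: 0 + 0 + 1 = 1.

1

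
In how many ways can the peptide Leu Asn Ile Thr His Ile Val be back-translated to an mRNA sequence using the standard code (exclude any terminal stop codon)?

3456

Leu: 6 codons.
Asn: 2 codons.
Ile: 3 codons.
Thr: 4 codons.
His: 2 codons.
Ile: 3 codons.
Val: 4 codons.
6 × 2 × 3 × 4 × 2 × 3 × 4 = 3456.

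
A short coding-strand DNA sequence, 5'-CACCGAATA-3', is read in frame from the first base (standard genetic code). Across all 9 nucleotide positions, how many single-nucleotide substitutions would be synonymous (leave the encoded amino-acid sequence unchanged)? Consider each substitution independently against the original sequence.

7

Codon 1 (CAC, His): 1 synonymous substitution.
Codon 2 (CGA, Arg): 4 synonymous substitutions.
Codon 3 (ATA, Ile): 2 synonymous substitutions.
Total: 1 + 4 + 2 = 7.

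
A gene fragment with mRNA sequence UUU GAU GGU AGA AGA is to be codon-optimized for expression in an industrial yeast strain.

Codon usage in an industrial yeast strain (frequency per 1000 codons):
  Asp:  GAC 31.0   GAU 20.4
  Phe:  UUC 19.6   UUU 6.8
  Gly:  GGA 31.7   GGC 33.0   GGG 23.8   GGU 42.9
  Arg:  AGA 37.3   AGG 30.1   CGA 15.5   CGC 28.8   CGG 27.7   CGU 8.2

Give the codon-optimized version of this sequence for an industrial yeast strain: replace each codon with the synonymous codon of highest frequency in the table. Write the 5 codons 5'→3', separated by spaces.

UUC GAC GGU AGA AGA

Codon 1 (Phe): best is UUC at 19.6.
Codon 2 (Asp): best is GAC at 31.0.
Codon 3 (Gly): best is GGU at 42.9.
Codon 4 (Arg): best is AGA at 37.3.
Codon 5 (Arg): best is AGA at 37.3.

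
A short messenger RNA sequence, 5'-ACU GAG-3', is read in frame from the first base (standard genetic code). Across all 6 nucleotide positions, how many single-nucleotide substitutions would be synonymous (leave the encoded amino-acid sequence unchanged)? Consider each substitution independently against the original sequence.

Codon 1 (ACU, Thr): 3 synonymous substitutions.
Codon 2 (GAG, Glu): 1 synonymous substitution.
Total: 3 + 1 = 4.

4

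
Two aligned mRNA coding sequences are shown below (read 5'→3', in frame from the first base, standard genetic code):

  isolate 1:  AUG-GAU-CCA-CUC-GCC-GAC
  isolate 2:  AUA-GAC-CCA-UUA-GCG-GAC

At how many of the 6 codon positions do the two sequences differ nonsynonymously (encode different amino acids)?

Codon 1: AUG Met / AUA Ile — nonsynonymous.
Codon 2: GAU Asp / GAC Asp — synonymous.
Codon 3: CCA Pro / CCA Pro — identical.
Codon 4: CUC Leu / UUA Leu — synonymous.
Codon 5: GCC Ala / GCG Ala — synonymous.
Codon 6: GAC Asp / GAC Asp — identical.
Nonsynonymous differences: 1.

1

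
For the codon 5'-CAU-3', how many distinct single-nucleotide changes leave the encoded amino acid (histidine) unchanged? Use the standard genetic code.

1

Position 1: none → 0 synonymous.
Position 2: none → 0 synonymous.
Position 3: CAC → 1 synonymous.
Total: 0 + 0 + 1 = 1.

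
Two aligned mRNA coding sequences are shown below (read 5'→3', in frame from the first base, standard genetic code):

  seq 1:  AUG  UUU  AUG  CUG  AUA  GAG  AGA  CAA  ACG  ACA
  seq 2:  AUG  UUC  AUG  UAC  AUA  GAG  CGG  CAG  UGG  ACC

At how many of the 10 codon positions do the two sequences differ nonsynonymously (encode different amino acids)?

Codon 1: AUG Met / AUG Met — identical.
Codon 2: UUU Phe / UUC Phe — synonymous.
Codon 3: AUG Met / AUG Met — identical.
Codon 4: CUG Leu / UAC Tyr — nonsynonymous.
Codon 5: AUA Ile / AUA Ile — identical.
Codon 6: GAG Glu / GAG Glu — identical.
Codon 7: AGA Arg / CGG Arg — synonymous.
Codon 8: CAA Gln / CAG Gln — synonymous.
Codon 9: ACG Thr / UGG Trp — nonsynonymous.
Codon 10: ACA Thr / ACC Thr — synonymous.
Nonsynonymous differences: 2.

2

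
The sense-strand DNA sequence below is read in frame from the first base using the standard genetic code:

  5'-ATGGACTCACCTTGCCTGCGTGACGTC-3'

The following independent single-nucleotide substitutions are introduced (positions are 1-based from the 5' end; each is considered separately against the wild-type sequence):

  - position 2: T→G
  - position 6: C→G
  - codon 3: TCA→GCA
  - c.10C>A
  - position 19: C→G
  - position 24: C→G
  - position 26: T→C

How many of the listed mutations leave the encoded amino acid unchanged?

Codon 1: ATG (Met) → AGG (Arg) — missense.
Codon 2: GAC (Asp) → GAG (Glu) — missense.
Codon 3: TCA (Ser) → GCA (Ala) — missense.
Codon 4: CCT (Pro) → ACT (Thr) — missense.
Codon 7: CGT (Arg) → GGT (Gly) — missense.
Codon 8: GAC (Asp) → GAG (Glu) — missense.
Codon 9: GTC (Val) → GCC (Ala) — missense.
Synonymous: 0 of 7.

0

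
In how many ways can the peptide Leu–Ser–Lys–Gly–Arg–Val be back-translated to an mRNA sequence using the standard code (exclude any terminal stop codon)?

Leu: 6 codons.
Ser: 6 codons.
Lys: 2 codons.
Gly: 4 codons.
Arg: 6 codons.
Val: 4 codons.
6 × 6 × 2 × 4 × 6 × 4 = 6912.

6912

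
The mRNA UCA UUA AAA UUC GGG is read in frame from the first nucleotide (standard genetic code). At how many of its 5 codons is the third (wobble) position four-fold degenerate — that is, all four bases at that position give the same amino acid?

Codon 1 UCA (Ser): third position 4-fold.
Codon 2 UUA (Leu): third position 2-fold.
Codon 3 AAA (Lys): third position 2-fold.
Codon 4 UUC (Phe): third position 2-fold.
Codon 5 GGG (Gly): third position 4-fold.
Four-fold degenerate third positions: 2.

2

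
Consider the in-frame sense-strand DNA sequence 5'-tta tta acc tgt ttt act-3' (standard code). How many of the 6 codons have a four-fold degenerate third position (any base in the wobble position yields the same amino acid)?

2

Codon 1 TTA (Leu): third position 2-fold.
Codon 2 TTA (Leu): third position 2-fold.
Codon 3 ACC (Thr): third position 4-fold.
Codon 4 TGT (Cys): third position 2-fold.
Codon 5 TTT (Phe): third position 2-fold.
Codon 6 ACT (Thr): third position 4-fold.
Four-fold degenerate third positions: 2.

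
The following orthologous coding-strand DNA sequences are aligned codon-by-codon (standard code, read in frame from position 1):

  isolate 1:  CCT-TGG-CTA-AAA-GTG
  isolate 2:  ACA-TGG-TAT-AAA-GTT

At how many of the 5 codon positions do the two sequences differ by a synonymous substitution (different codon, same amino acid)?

1

Codon 1: CCT Pro / ACA Thr — nonsynonymous.
Codon 2: TGG Trp / TGG Trp — identical.
Codon 3: CTA Leu / TAT Tyr — nonsynonymous.
Codon 4: AAA Lys / AAA Lys — identical.
Codon 5: GTG Val / GTT Val — synonymous.
Synonymous differences: 1.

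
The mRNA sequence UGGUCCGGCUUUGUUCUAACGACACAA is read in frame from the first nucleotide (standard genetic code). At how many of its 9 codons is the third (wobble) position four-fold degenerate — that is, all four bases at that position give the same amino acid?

Codon 1 UGG (Trp): third position 1-fold.
Codon 2 UCC (Ser): third position 4-fold.
Codon 3 GGC (Gly): third position 4-fold.
Codon 4 UUU (Phe): third position 2-fold.
Codon 5 GUU (Val): third position 4-fold.
Codon 6 CUA (Leu): third position 4-fold.
Codon 7 ACG (Thr): third position 4-fold.
Codon 8 ACA (Thr): third position 4-fold.
Codon 9 CAA (Gln): third position 2-fold.
Four-fold degenerate third positions: 6.

6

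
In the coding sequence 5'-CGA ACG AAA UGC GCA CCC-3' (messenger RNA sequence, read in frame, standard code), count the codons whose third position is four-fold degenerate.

Codon 1 CGA (Arg): third position 4-fold.
Codon 2 ACG (Thr): third position 4-fold.
Codon 3 AAA (Lys): third position 2-fold.
Codon 4 UGC (Cys): third position 2-fold.
Codon 5 GCA (Ala): third position 4-fold.
Codon 6 CCC (Pro): third position 4-fold.
Four-fold degenerate third positions: 4.

4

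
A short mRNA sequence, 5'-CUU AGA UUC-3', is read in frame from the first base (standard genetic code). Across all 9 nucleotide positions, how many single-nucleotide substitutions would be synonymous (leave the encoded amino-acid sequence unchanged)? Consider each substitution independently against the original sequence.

Codon 1 (CUU, Leu): 3 synonymous substitutions.
Codon 2 (AGA, Arg): 2 synonymous substitutions.
Codon 3 (UUC, Phe): 1 synonymous substitution.
Total: 3 + 2 + 1 = 6.

6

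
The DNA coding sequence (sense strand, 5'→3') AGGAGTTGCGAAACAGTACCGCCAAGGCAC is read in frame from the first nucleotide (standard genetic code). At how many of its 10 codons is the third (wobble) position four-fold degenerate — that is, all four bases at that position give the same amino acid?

4

Codon 1 AGG (Arg): third position 2-fold.
Codon 2 AGT (Ser): third position 2-fold.
Codon 3 TGC (Cys): third position 2-fold.
Codon 4 GAA (Glu): third position 2-fold.
Codon 5 ACA (Thr): third position 4-fold.
Codon 6 GTA (Val): third position 4-fold.
Codon 7 CCG (Pro): third position 4-fold.
Codon 8 CCA (Pro): third position 4-fold.
Codon 9 AGG (Arg): third position 2-fold.
Codon 10 CAC (His): third position 2-fold.
Four-fold degenerate third positions: 4.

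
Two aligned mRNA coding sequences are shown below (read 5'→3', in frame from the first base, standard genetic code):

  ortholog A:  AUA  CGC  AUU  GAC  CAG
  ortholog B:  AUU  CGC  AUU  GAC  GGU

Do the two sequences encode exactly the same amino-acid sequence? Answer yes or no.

Codon 1: AUA Ile / AUU Ile — synonymous.
Codon 2: CGC Arg / CGC Arg — identical.
Codon 3: AUU Ile / AUU Ile — identical.
Codon 4: GAC Asp / GAC Asp — identical.
Codon 5: CAG Gln / GGU Gly — nonsynonymous.
Nonsynonymous differences: 1 → different protein.

no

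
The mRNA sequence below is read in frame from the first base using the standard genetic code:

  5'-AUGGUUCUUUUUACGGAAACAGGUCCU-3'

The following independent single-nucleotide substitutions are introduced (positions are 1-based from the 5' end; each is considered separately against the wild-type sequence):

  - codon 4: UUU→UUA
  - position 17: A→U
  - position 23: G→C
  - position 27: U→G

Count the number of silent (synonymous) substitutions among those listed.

Codon 4: UUU (Phe) → UUA (Leu) — missense.
Codon 6: GAA (Glu) → GUA (Val) — missense.
Codon 8: GGU (Gly) → GCU (Ala) — missense.
Codon 9: CCU (Pro) → CCG (Pro) — synonymous.
Synonymous: 1 of 4.

1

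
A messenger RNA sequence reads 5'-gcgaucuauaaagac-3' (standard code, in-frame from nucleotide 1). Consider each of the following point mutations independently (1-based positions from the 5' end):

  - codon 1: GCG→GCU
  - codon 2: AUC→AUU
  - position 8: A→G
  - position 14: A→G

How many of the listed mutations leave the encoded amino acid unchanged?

Codon 1: GCG (Ala) → GCU (Ala) — synonymous.
Codon 2: AUC (Ile) → AUU (Ile) — synonymous.
Codon 3: UAU (Tyr) → UGU (Cys) — missense.
Codon 5: GAC (Asp) → GGC (Gly) — missense.
Synonymous: 2 of 4.

2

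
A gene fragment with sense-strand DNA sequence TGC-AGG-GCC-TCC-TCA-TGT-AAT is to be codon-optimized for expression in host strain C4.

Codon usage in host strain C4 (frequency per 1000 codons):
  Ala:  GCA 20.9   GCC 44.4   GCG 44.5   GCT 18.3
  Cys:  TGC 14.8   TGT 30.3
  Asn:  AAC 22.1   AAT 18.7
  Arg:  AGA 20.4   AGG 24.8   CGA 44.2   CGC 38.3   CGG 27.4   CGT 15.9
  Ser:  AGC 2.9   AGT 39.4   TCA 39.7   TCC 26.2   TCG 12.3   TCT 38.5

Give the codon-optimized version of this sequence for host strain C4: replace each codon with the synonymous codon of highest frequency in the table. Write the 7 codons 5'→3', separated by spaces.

TGT CGA GCG TCA TCA TGT AAC

Codon 1 (Cys): best is TGT at 30.3.
Codon 2 (Arg): best is CGA at 44.2.
Codon 3 (Ala): best is GCG at 44.5.
Codon 4 (Ser): best is TCA at 39.7.
Codon 5 (Ser): best is TCA at 39.7.
Codon 6 (Cys): best is TGT at 30.3.
Codon 7 (Asn): best is AAC at 22.1.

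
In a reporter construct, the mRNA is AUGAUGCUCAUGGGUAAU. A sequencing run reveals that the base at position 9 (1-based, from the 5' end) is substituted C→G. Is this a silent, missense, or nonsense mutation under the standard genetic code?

Position 9 falls in codon 3: CUC → Leu.
After the substitution the codon is CUG → Leu.
Both encode Leu, so the change is synonymous.

silent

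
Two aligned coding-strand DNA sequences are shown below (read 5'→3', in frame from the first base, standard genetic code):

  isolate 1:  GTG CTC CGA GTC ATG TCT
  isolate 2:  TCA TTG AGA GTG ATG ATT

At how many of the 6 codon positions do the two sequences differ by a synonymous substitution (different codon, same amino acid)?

Codon 1: GTG Val / TCA Ser — nonsynonymous.
Codon 2: CTC Leu / TTG Leu — synonymous.
Codon 3: CGA Arg / AGA Arg — synonymous.
Codon 4: GTC Val / GTG Val — synonymous.
Codon 5: ATG Met / ATG Met — identical.
Codon 6: TCT Ser / ATT Ile — nonsynonymous.
Synonymous differences: 3.

3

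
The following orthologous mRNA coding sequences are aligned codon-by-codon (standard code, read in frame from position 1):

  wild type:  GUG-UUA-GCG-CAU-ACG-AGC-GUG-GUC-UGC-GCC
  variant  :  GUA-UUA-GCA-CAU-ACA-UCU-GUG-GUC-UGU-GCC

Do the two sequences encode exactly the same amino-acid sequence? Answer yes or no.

Codon 1: GUG Val / GUA Val — synonymous.
Codon 2: UUA Leu / UUA Leu — identical.
Codon 3: GCG Ala / GCA Ala — synonymous.
Codon 4: CAU His / CAU His — identical.
Codon 5: ACG Thr / ACA Thr — synonymous.
Codon 6: AGC Ser / UCU Ser — synonymous.
Codon 7: GUG Val / GUG Val — identical.
Codon 8: GUC Val / GUC Val — identical.
Codon 9: UGC Cys / UGU Cys — synonymous.
Codon 10: GCC Ala / GCC Ala — identical.
Nonsynonymous differences: 0 → same protein.

yes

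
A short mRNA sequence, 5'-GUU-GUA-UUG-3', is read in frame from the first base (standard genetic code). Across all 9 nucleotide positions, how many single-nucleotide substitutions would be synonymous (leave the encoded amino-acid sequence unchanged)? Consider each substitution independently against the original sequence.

8

Codon 1 (GUU, Val): 3 synonymous substitutions.
Codon 2 (GUA, Val): 3 synonymous substitutions.
Codon 3 (UUG, Leu): 2 synonymous substitutions.
Total: 3 + 3 + 2 = 8.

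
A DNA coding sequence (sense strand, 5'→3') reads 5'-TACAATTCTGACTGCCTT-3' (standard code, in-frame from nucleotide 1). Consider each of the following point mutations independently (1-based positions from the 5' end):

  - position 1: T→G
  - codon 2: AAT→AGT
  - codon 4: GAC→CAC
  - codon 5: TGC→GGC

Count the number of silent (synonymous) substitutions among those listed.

Codon 1: TAC (Tyr) → GAC (Asp) — missense.
Codon 2: AAT (Asn) → AGT (Ser) — missense.
Codon 4: GAC (Asp) → CAC (His) — missense.
Codon 5: TGC (Cys) → GGC (Gly) — missense.
Synonymous: 0 of 4.

0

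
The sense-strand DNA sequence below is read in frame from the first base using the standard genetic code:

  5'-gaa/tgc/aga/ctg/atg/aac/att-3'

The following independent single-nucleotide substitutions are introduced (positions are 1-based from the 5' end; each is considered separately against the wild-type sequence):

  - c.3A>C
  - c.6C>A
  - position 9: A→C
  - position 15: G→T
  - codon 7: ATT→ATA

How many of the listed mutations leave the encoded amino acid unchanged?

Codon 1: GAA (Glu) → GAC (Asp) — missense.
Codon 2: TGC (Cys) → TGA (Stop) — nonsense.
Codon 3: AGA (Arg) → AGC (Ser) — missense.
Codon 5: ATG (Met) → ATT (Ile) — missense.
Codon 7: ATT (Ile) → ATA (Ile) — synonymous.
Synonymous: 1 of 5.

1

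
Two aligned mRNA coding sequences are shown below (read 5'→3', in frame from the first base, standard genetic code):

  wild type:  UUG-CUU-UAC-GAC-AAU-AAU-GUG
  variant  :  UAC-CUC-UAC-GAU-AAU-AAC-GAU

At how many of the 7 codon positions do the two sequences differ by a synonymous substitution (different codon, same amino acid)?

Codon 1: UUG Leu / UAC Tyr — nonsynonymous.
Codon 2: CUU Leu / CUC Leu — synonymous.
Codon 3: UAC Tyr / UAC Tyr — identical.
Codon 4: GAC Asp / GAU Asp — synonymous.
Codon 5: AAU Asn / AAU Asn — identical.
Codon 6: AAU Asn / AAC Asn — synonymous.
Codon 7: GUG Val / GAU Asp — nonsynonymous.
Synonymous differences: 3.

3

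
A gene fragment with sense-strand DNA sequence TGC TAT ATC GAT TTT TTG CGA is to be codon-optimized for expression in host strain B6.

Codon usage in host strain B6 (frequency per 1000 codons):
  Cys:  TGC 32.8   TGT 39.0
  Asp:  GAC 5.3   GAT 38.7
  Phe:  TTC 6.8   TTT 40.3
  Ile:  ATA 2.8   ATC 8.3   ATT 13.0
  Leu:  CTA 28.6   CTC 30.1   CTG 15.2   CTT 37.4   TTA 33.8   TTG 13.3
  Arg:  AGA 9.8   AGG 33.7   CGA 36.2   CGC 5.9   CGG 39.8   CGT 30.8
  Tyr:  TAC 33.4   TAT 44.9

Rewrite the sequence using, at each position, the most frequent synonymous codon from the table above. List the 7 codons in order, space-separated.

TGT TAT ATT GAT TTT CTT CGG

Codon 1 (Cys): best is TGT at 39.0.
Codon 2 (Tyr): best is TAT at 44.9.
Codon 3 (Ile): best is ATT at 13.0.
Codon 4 (Asp): best is GAT at 38.7.
Codon 5 (Phe): best is TTT at 40.3.
Codon 6 (Leu): best is CTT at 37.4.
Codon 7 (Arg): best is CGG at 39.8.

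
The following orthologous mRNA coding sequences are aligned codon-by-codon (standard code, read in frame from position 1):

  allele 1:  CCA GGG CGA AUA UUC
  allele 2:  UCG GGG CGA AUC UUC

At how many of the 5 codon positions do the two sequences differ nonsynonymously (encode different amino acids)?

1

Codon 1: CCA Pro / UCG Ser — nonsynonymous.
Codon 2: GGG Gly / GGG Gly — identical.
Codon 3: CGA Arg / CGA Arg — identical.
Codon 4: AUA Ile / AUC Ile — synonymous.
Codon 5: UUC Phe / UUC Phe — identical.
Nonsynonymous differences: 1.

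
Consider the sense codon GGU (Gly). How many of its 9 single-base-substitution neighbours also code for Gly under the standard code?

Position 1: none → 0 synonymous.
Position 2: none → 0 synonymous.
Position 3: GGC, GGA, GGG → 3 synonymous.
Total: 0 + 0 + 3 = 3.

3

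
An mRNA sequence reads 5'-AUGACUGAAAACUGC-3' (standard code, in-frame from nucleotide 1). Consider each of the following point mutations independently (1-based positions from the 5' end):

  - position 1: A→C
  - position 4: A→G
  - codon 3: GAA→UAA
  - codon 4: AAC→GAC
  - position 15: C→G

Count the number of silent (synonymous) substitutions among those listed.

0

Codon 1: AUG (Met) → CUG (Leu) — missense.
Codon 2: ACU (Thr) → GCU (Ala) — missense.
Codon 3: GAA (Glu) → UAA (Stop) — nonsense.
Codon 4: AAC (Asn) → GAC (Asp) — missense.
Codon 5: UGC (Cys) → UGG (Trp) — missense.
Synonymous: 0 of 5.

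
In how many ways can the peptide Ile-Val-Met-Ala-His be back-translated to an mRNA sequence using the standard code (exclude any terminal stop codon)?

96

Ile: 3 codons.
Val: 4 codons.
Met: 1 codon.
Ala: 4 codons.
His: 2 codons.
3 × 4 × 1 × 4 × 2 = 96.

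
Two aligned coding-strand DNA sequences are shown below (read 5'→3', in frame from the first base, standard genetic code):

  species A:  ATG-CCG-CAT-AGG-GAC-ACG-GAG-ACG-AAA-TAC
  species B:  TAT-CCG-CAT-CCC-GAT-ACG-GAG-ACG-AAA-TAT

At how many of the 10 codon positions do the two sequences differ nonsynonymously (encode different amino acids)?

2

Codon 1: ATG Met / TAT Tyr — nonsynonymous.
Codon 2: CCG Pro / CCG Pro — identical.
Codon 3: CAT His / CAT His — identical.
Codon 4: AGG Arg / CCC Pro — nonsynonymous.
Codon 5: GAC Asp / GAT Asp — synonymous.
Codon 6: ACG Thr / ACG Thr — identical.
Codon 7: GAG Glu / GAG Glu — identical.
Codon 8: ACG Thr / ACG Thr — identical.
Codon 9: AAA Lys / AAA Lys — identical.
Codon 10: TAC Tyr / TAT Tyr — synonymous.
Nonsynonymous differences: 2.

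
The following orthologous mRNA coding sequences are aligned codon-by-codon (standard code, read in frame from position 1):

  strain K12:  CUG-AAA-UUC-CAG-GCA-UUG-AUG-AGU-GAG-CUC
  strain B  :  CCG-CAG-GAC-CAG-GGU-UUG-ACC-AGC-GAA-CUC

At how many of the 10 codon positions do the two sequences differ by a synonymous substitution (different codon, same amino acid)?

2

Codon 1: CUG Leu / CCG Pro — nonsynonymous.
Codon 2: AAA Lys / CAG Gln — nonsynonymous.
Codon 3: UUC Phe / GAC Asp — nonsynonymous.
Codon 4: CAG Gln / CAG Gln — identical.
Codon 5: GCA Ala / GGU Gly — nonsynonymous.
Codon 6: UUG Leu / UUG Leu — identical.
Codon 7: AUG Met / ACC Thr — nonsynonymous.
Codon 8: AGU Ser / AGC Ser — synonymous.
Codon 9: GAG Glu / GAA Glu — synonymous.
Codon 10: CUC Leu / CUC Leu — identical.
Synonymous differences: 2.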